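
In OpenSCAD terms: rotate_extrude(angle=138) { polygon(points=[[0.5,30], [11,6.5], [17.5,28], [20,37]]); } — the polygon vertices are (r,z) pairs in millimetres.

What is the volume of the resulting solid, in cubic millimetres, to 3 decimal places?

Profile (r,z), 4 vertices: (0.5,30) (11,6.5) (17.5,28) (20,37)
edge 0: (0.5,30)→(11,6.5)  cross = 0.5·6.5 − 11·30 = -326.7500; (r_i+r_j)·cross = 11.5·-326.7500 = -3757.6250
edge 1: (11,6.5)→(17.5,28)  cross = 11·28 − 17.5·6.5 = 194.2500; (r_i+r_j)·cross = 28.5·194.2500 = 5536.1250
edge 2: (17.5,28)→(20,37)  cross = 17.5·37 − 20·28 = 87.5000; (r_i+r_j)·cross = 37.5·87.5000 = 3281.2500
edge 3: (20,37)→(0.5,30)  cross = 20·30 − 0.5·37 = 581.5000; (r_i+r_j)·cross = 20.5·581.5000 = 11920.7500
Σcross = 536.5000 → A = |Σcross|/2 = 268.2500 mm²
Σ(r_i+r_j)·cross = 16980.5000 → first moment M = |Σ|/6 = 2830.0833
R_c = M/A = 2830.0833/268.2500 = 10.5502 mm
θ = 138° = 2.408554 rad
V = θ·R_c·A = 2.408554·10.5502·268.2500 = 6816.410 mm³

Volume = 6816.410 mm³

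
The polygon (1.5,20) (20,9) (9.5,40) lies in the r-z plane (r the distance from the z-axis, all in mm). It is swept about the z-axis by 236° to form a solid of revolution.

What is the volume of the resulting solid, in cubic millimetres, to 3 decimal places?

Profile (r,z), 3 vertices: (1.5,20) (20,9) (9.5,40)
edge 0: (1.5,20)→(20,9)  cross = 1.5·9 − 20·20 = -386.5000; (r_i+r_j)·cross = 21.5·-386.5000 = -8309.7500
edge 1: (20,9)→(9.5,40)  cross = 20·40 − 9.5·9 = 714.5000; (r_i+r_j)·cross = 29.5·714.5000 = 21077.7500
edge 2: (9.5,40)→(1.5,20)  cross = 9.5·20 − 1.5·40 = 130.0000; (r_i+r_j)·cross = 11·130.0000 = 1430.0000
Σcross = 458.0000 → A = |Σcross|/2 = 229.0000 mm²
Σ(r_i+r_j)·cross = 14198.0000 → first moment M = |Σ|/6 = 2366.3333
R_c = M/A = 2366.3333/229.0000 = 10.3333 mm
θ = 236° = 4.118977 rad
V = θ·R_c·A = 4.118977·10.3333·229.0000 = 9746.873 mm³

Volume = 9746.873 mm³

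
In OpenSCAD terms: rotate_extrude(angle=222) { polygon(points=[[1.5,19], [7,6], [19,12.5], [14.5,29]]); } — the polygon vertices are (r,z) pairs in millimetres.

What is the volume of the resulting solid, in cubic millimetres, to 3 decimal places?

Volume = 9270.458 mm³

Profile (r,z), 4 vertices: (1.5,19) (7,6) (19,12.5) (14.5,29)
edge 0: (1.5,19)→(7,6)  cross = 1.5·6 − 7·19 = -124.0000; (r_i+r_j)·cross = 8.5·-124.0000 = -1054.0000
edge 1: (7,6)→(19,12.5)  cross = 7·12.5 − 19·6 = -26.5000; (r_i+r_j)·cross = 26·-26.5000 = -689.0000
edge 2: (19,12.5)→(14.5,29)  cross = 19·29 − 14.5·12.5 = 369.7500; (r_i+r_j)·cross = 33.5·369.7500 = 12386.6250
edge 3: (14.5,29)→(1.5,19)  cross = 14.5·19 − 1.5·29 = 232.0000; (r_i+r_j)·cross = 16·232.0000 = 3712.0000
Σcross = 451.2500 → A = |Σcross|/2 = 225.6250 mm²
Σ(r_i+r_j)·cross = 14355.6250 → first moment M = |Σ|/6 = 2392.6042
R_c = M/A = 2392.6042/225.6250 = 10.6043 mm
θ = 222° = 3.874631 rad
V = θ·R_c·A = 3.874631·10.6043·225.6250 = 9270.458 mm³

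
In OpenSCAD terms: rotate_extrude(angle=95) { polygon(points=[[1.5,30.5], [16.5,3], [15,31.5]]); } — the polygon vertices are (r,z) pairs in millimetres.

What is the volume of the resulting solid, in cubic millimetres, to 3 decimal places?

Volume = 3522.347 mm³

Profile (r,z), 3 vertices: (1.5,30.5) (16.5,3) (15,31.5)
edge 0: (1.5,30.5)→(16.5,3)  cross = 1.5·3 − 16.5·30.5 = -498.7500; (r_i+r_j)·cross = 18·-498.7500 = -8977.5000
edge 1: (16.5,3)→(15,31.5)  cross = 16.5·31.5 − 15·3 = 474.7500; (r_i+r_j)·cross = 31.5·474.7500 = 14954.6250
edge 2: (15,31.5)→(1.5,30.5)  cross = 15·30.5 − 1.5·31.5 = 410.2500; (r_i+r_j)·cross = 16.5·410.2500 = 6769.1250
Σcross = 386.2500 → A = |Σcross|/2 = 193.1250 mm²
Σ(r_i+r_j)·cross = 12746.2500 → first moment M = |Σ|/6 = 2124.3750
R_c = M/A = 2124.3750/193.1250 = 11.0000 mm
θ = 95° = 1.658063 rad
V = θ·R_c·A = 1.658063·11.0000·193.1250 = 3522.347 mm³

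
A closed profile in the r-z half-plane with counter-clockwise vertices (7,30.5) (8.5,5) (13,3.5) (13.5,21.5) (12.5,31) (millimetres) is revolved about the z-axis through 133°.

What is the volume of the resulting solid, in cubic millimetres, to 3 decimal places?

Volume = 3488.606 mm³

Profile (r,z), 5 vertices: (7,30.5) (8.5,5) (13,3.5) (13.5,21.5) (12.5,31)
edge 0: (7,30.5)→(8.5,5)  cross = 7·5 − 8.5·30.5 = -224.2500; (r_i+r_j)·cross = 15.5·-224.2500 = -3475.8750
edge 1: (8.5,5)→(13,3.5)  cross = 8.5·3.5 − 13·5 = -35.2500; (r_i+r_j)·cross = 21.5·-35.2500 = -757.8750
edge 2: (13,3.5)→(13.5,21.5)  cross = 13·21.5 − 13.5·3.5 = 232.2500; (r_i+r_j)·cross = 26.5·232.2500 = 6154.6250
edge 3: (13.5,21.5)→(12.5,31)  cross = 13.5·31 − 12.5·21.5 = 149.7500; (r_i+r_j)·cross = 26·149.7500 = 3893.5000
edge 4: (12.5,31)→(7,30.5)  cross = 12.5·30.5 − 7·31 = 164.2500; (r_i+r_j)·cross = 19.5·164.2500 = 3202.8750
Σcross = 286.7500 → A = |Σcross|/2 = 143.3750 mm²
Σ(r_i+r_j)·cross = 9017.2500 → first moment M = |Σ|/6 = 1502.8750
R_c = M/A = 1502.8750/143.3750 = 10.4821 mm
θ = 133° = 2.321288 rad
V = θ·R_c·A = 2.321288·10.4821·143.3750 = 3488.606 mm³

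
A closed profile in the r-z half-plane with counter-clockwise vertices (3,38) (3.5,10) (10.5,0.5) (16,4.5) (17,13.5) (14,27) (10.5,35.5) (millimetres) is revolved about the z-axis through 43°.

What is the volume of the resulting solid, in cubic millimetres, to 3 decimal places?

Volume = 2636.493 mm³

Profile (r,z), 7 vertices: (3,38) (3.5,10) (10.5,0.5) (16,4.5) (17,13.5) (14,27) (10.5,35.5)
edge 0: (3,38)→(3.5,10)  cross = 3·10 − 3.5·38 = -103.0000; (r_i+r_j)·cross = 6.5·-103.0000 = -669.5000
edge 1: (3.5,10)→(10.5,0.5)  cross = 3.5·0.5 − 10.5·10 = -103.2500; (r_i+r_j)·cross = 14·-103.2500 = -1445.5000
edge 2: (10.5,0.5)→(16,4.5)  cross = 10.5·4.5 − 16·0.5 = 39.2500; (r_i+r_j)·cross = 26.5·39.2500 = 1040.1250
edge 3: (16,4.5)→(17,13.5)  cross = 16·13.5 − 17·4.5 = 139.5000; (r_i+r_j)·cross = 33·139.5000 = 4603.5000
edge 4: (17,13.5)→(14,27)  cross = 17·27 − 14·13.5 = 270.0000; (r_i+r_j)·cross = 31·270.0000 = 8370.0000
edge 5: (14,27)→(10.5,35.5)  cross = 14·35.5 − 10.5·27 = 213.5000; (r_i+r_j)·cross = 24.5·213.5000 = 5230.7500
edge 6: (10.5,35.5)→(3,38)  cross = 10.5·38 − 3·35.5 = 292.5000; (r_i+r_j)·cross = 13.5·292.5000 = 3948.7500
Σcross = 748.5000 → A = |Σcross|/2 = 374.2500 mm²
Σ(r_i+r_j)·cross = 21078.1250 → first moment M = |Σ|/6 = 3513.0208
R_c = M/A = 3513.0208/374.2500 = 9.3868 mm
θ = 43° = 0.750492 rad
V = θ·R_c·A = 0.750492·9.3868·374.2500 = 2636.493 mm³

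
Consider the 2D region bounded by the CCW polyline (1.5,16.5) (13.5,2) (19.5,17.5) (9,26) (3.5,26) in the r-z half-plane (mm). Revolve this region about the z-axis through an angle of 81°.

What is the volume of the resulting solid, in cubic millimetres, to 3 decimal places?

Profile (r,z), 5 vertices: (1.5,16.5) (13.5,2) (19.5,17.5) (9,26) (3.5,26)
edge 0: (1.5,16.5)→(13.5,2)  cross = 1.5·2 − 13.5·16.5 = -219.7500; (r_i+r_j)·cross = 15·-219.7500 = -3296.2500
edge 1: (13.5,2)→(19.5,17.5)  cross = 13.5·17.5 − 19.5·2 = 197.2500; (r_i+r_j)·cross = 33·197.2500 = 6509.2500
edge 2: (19.5,17.5)→(9,26)  cross = 19.5·26 − 9·17.5 = 349.5000; (r_i+r_j)·cross = 28.5·349.5000 = 9960.7500
edge 3: (9,26)→(3.5,26)  cross = 9·26 − 3.5·26 = 143.0000; (r_i+r_j)·cross = 12.5·143.0000 = 1787.5000
edge 4: (3.5,26)→(1.5,16.5)  cross = 3.5·16.5 − 1.5·26 = 18.7500; (r_i+r_j)·cross = 5·18.7500 = 93.7500
Σcross = 488.7500 → A = |Σcross|/2 = 244.3750 mm²
Σ(r_i+r_j)·cross = 15055.0000 → first moment M = |Σ|/6 = 2509.1667
R_c = M/A = 2509.1667/244.3750 = 10.2677 mm
θ = 81° = 1.413717 rad
V = θ·R_c·A = 1.413717·10.2677·244.3750 = 3547.251 mm³

Volume = 3547.251 mm³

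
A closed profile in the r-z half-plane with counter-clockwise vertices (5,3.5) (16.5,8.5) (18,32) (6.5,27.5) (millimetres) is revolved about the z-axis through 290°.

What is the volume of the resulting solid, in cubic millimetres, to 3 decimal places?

Volume = 15455.574 mm³

Profile (r,z), 4 vertices: (5,3.5) (16.5,8.5) (18,32) (6.5,27.5)
edge 0: (5,3.5)→(16.5,8.5)  cross = 5·8.5 − 16.5·3.5 = -15.2500; (r_i+r_j)·cross = 21.5·-15.2500 = -327.8750
edge 1: (16.5,8.5)→(18,32)  cross = 16.5·32 − 18·8.5 = 375.0000; (r_i+r_j)·cross = 34.5·375.0000 = 12937.5000
edge 2: (18,32)→(6.5,27.5)  cross = 18·27.5 − 6.5·32 = 287.0000; (r_i+r_j)·cross = 24.5·287.0000 = 7031.5000
edge 3: (6.5,27.5)→(5,3.5)  cross = 6.5·3.5 − 5·27.5 = -114.7500; (r_i+r_j)·cross = 11.5·-114.7500 = -1319.6250
Σcross = 532.0000 → A = |Σcross|/2 = 266.0000 mm²
Σ(r_i+r_j)·cross = 18321.5000 → first moment M = |Σ|/6 = 3053.5833
R_c = M/A = 3053.5833/266.0000 = 11.4796 mm
θ = 290° = 5.061455 rad
V = θ·R_c·A = 5.061455·11.4796·266.0000 = 15455.574 mm³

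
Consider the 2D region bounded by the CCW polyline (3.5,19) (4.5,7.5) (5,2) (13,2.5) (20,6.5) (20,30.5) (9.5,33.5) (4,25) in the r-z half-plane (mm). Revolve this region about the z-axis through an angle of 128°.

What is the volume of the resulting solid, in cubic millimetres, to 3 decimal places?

Volume = 11869.775 mm³

Profile (r,z), 8 vertices: (3.5,19) (4.5,7.5) (5,2) (13,2.5) (20,6.5) (20,30.5) (9.5,33.5) (4,25)
edge 0: (3.5,19)→(4.5,7.5)  cross = 3.5·7.5 − 4.5·19 = -59.2500; (r_i+r_j)·cross = 8·-59.2500 = -474.0000
edge 1: (4.5,7.5)→(5,2)  cross = 4.5·2 − 5·7.5 = -28.5000; (r_i+r_j)·cross = 9.5·-28.5000 = -270.7500
edge 2: (5,2)→(13,2.5)  cross = 5·2.5 − 13·2 = -13.5000; (r_i+r_j)·cross = 18·-13.5000 = -243.0000
edge 3: (13,2.5)→(20,6.5)  cross = 13·6.5 − 20·2.5 = 34.5000; (r_i+r_j)·cross = 33·34.5000 = 1138.5000
edge 4: (20,6.5)→(20,30.5)  cross = 20·30.5 − 20·6.5 = 480.0000; (r_i+r_j)·cross = 40·480.0000 = 19200.0000
edge 5: (20,30.5)→(9.5,33.5)  cross = 20·33.5 − 9.5·30.5 = 380.2500; (r_i+r_j)·cross = 29.5·380.2500 = 11217.3750
edge 6: (9.5,33.5)→(4,25)  cross = 9.5·25 − 4·33.5 = 103.5000; (r_i+r_j)·cross = 13.5·103.5000 = 1397.2500
edge 7: (4,25)→(3.5,19)  cross = 4·19 − 3.5·25 = -11.5000; (r_i+r_j)·cross = 7.5·-11.5000 = -86.2500
Σcross = 885.5000 → A = |Σcross|/2 = 442.7500 mm²
Σ(r_i+r_j)·cross = 31879.1250 → first moment M = |Σ|/6 = 5313.1875
R_c = M/A = 5313.1875/442.7500 = 12.0004 mm
θ = 128° = 2.234021 rad
V = θ·R_c·A = 2.234021·12.0004·442.7500 = 11869.775 mm³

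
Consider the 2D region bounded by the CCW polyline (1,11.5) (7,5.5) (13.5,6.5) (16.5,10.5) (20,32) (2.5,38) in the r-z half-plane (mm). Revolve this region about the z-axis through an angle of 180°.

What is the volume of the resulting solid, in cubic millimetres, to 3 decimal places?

Volume = 13990.690 mm³

Profile (r,z), 6 vertices: (1,11.5) (7,5.5) (13.5,6.5) (16.5,10.5) (20,32) (2.5,38)
edge 0: (1,11.5)→(7,5.5)  cross = 1·5.5 − 7·11.5 = -75.0000; (r_i+r_j)·cross = 8·-75.0000 = -600.0000
edge 1: (7,5.5)→(13.5,6.5)  cross = 7·6.5 − 13.5·5.5 = -28.7500; (r_i+r_j)·cross = 20.5·-28.7500 = -589.3750
edge 2: (13.5,6.5)→(16.5,10.5)  cross = 13.5·10.5 − 16.5·6.5 = 34.5000; (r_i+r_j)·cross = 30·34.5000 = 1035.0000
edge 3: (16.5,10.5)→(20,32)  cross = 16.5·32 − 20·10.5 = 318.0000; (r_i+r_j)·cross = 36.5·318.0000 = 11607.0000
edge 4: (20,32)→(2.5,38)  cross = 20·38 − 2.5·32 = 680.0000; (r_i+r_j)·cross = 22.5·680.0000 = 15300.0000
edge 5: (2.5,38)→(1,11.5)  cross = 2.5·11.5 − 1·38 = -9.2500; (r_i+r_j)·cross = 3.5·-9.2500 = -32.3750
Σcross = 919.5000 → A = |Σcross|/2 = 459.7500 mm²
Σ(r_i+r_j)·cross = 26720.2500 → first moment M = |Σ|/6 = 4453.3750
R_c = M/A = 4453.3750/459.7500 = 9.6865 mm
θ = 180° = 3.141593 rad
V = θ·R_c·A = 3.141593·9.6865·459.7500 = 13990.690 mm³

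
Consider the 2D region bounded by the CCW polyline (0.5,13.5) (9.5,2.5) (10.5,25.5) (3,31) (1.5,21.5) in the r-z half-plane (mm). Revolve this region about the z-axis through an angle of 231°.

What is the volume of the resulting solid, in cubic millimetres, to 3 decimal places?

Volume = 4375.414 mm³

Profile (r,z), 5 vertices: (0.5,13.5) (9.5,2.5) (10.5,25.5) (3,31) (1.5,21.5)
edge 0: (0.5,13.5)→(9.5,2.5)  cross = 0.5·2.5 − 9.5·13.5 = -127.0000; (r_i+r_j)·cross = 10·-127.0000 = -1270.0000
edge 1: (9.5,2.5)→(10.5,25.5)  cross = 9.5·25.5 − 10.5·2.5 = 216.0000; (r_i+r_j)·cross = 20·216.0000 = 4320.0000
edge 2: (10.5,25.5)→(3,31)  cross = 10.5·31 − 3·25.5 = 249.0000; (r_i+r_j)·cross = 13.5·249.0000 = 3361.5000
edge 3: (3,31)→(1.5,21.5)  cross = 3·21.5 − 1.5·31 = 18.0000; (r_i+r_j)·cross = 4.5·18.0000 = 81.0000
edge 4: (1.5,21.5)→(0.5,13.5)  cross = 1.5·13.5 − 0.5·21.5 = 9.5000; (r_i+r_j)·cross = 2·9.5000 = 19.0000
Σcross = 365.5000 → A = |Σcross|/2 = 182.7500 mm²
Σ(r_i+r_j)·cross = 6511.5000 → first moment M = |Σ|/6 = 1085.2500
R_c = M/A = 1085.2500/182.7500 = 5.9384 mm
θ = 231° = 4.031711 rad
V = θ·R_c·A = 4.031711·5.9384·182.7500 = 4375.414 mm³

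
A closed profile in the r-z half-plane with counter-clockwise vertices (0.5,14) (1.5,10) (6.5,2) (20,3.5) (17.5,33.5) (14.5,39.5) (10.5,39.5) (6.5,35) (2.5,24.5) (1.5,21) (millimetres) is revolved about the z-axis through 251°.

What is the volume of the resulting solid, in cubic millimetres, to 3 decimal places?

Profile (r,z), 10 vertices: (0.5,14) (1.5,10) (6.5,2) (20,3.5) (17.5,33.5) (14.5,39.5) (10.5,39.5) (6.5,35) (2.5,24.5) (1.5,21)
edge 0: (0.5,14)→(1.5,10)  cross = 0.5·10 − 1.5·14 = -16.0000; (r_i+r_j)·cross = 2·-16.0000 = -32.0000
edge 1: (1.5,10)→(6.5,2)  cross = 1.5·2 − 6.5·10 = -62.0000; (r_i+r_j)·cross = 8·-62.0000 = -496.0000
edge 2: (6.5,2)→(20,3.5)  cross = 6.5·3.5 − 20·2 = -17.2500; (r_i+r_j)·cross = 26.5·-17.2500 = -457.1250
edge 3: (20,3.5)→(17.5,33.5)  cross = 20·33.5 − 17.5·3.5 = 608.7500; (r_i+r_j)·cross = 37.5·608.7500 = 22828.1250
edge 4: (17.5,33.5)→(14.5,39.5)  cross = 17.5·39.5 − 14.5·33.5 = 205.5000; (r_i+r_j)·cross = 32·205.5000 = 6576.0000
edge 5: (14.5,39.5)→(10.5,39.5)  cross = 14.5·39.5 − 10.5·39.5 = 158.0000; (r_i+r_j)·cross = 25·158.0000 = 3950.0000
edge 6: (10.5,39.5)→(6.5,35)  cross = 10.5·35 − 6.5·39.5 = 110.7500; (r_i+r_j)·cross = 17·110.7500 = 1882.7500
edge 7: (6.5,35)→(2.5,24.5)  cross = 6.5·24.5 − 2.5·35 = 71.7500; (r_i+r_j)·cross = 9·71.7500 = 645.7500
edge 8: (2.5,24.5)→(1.5,21)  cross = 2.5·21 − 1.5·24.5 = 15.7500; (r_i+r_j)·cross = 4·15.7500 = 63.0000
edge 9: (1.5,21)→(0.5,14)  cross = 1.5·14 − 0.5·21 = 10.5000; (r_i+r_j)·cross = 2·10.5000 = 21.0000
Σcross = 1085.7500 → A = |Σcross|/2 = 542.8750 mm²
Σ(r_i+r_j)·cross = 34981.5000 → first moment M = |Σ|/6 = 5830.2500
R_c = M/A = 5830.2500/542.8750 = 10.7396 mm
θ = 251° = 4.380776 rad
V = θ·R_c·A = 4.380776·10.7396·542.8750 = 25541.022 mm³

Volume = 25541.022 mm³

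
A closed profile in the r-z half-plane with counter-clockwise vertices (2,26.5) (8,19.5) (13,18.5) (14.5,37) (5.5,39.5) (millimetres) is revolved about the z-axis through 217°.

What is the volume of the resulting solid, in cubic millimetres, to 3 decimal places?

Profile (r,z), 5 vertices: (2,26.5) (8,19.5) (13,18.5) (14.5,37) (5.5,39.5)
edge 0: (2,26.5)→(8,19.5)  cross = 2·19.5 − 8·26.5 = -173.0000; (r_i+r_j)·cross = 10·-173.0000 = -1730.0000
edge 1: (8,19.5)→(13,18.5)  cross = 8·18.5 − 13·19.5 = -105.5000; (r_i+r_j)·cross = 21·-105.5000 = -2215.5000
edge 2: (13,18.5)→(14.5,37)  cross = 13·37 − 14.5·18.5 = 212.7500; (r_i+r_j)·cross = 27.5·212.7500 = 5850.6250
edge 3: (14.5,37)→(5.5,39.5)  cross = 14.5·39.5 − 5.5·37 = 369.2500; (r_i+r_j)·cross = 20·369.2500 = 7385.0000
edge 4: (5.5,39.5)→(2,26.5)  cross = 5.5·26.5 − 2·39.5 = 66.7500; (r_i+r_j)·cross = 7.5·66.7500 = 500.6250
Σcross = 370.2500 → A = |Σcross|/2 = 185.1250 mm²
Σ(r_i+r_j)·cross = 9790.7500 → first moment M = |Σ|/6 = 1631.7917
R_c = M/A = 1631.7917/185.1250 = 8.8145 mm
θ = 217° = 3.787364 rad
V = θ·R_c·A = 3.787364·8.8145·185.1250 = 6180.190 mm³

Volume = 6180.190 mm³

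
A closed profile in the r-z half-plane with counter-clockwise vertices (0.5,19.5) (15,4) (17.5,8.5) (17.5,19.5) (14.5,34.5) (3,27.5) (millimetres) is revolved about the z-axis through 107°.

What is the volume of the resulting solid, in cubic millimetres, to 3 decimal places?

Volume = 6131.321 mm³

Profile (r,z), 6 vertices: (0.5,19.5) (15,4) (17.5,8.5) (17.5,19.5) (14.5,34.5) (3,27.5)
edge 0: (0.5,19.5)→(15,4)  cross = 0.5·4 − 15·19.5 = -290.5000; (r_i+r_j)·cross = 15.5·-290.5000 = -4502.7500
edge 1: (15,4)→(17.5,8.5)  cross = 15·8.5 − 17.5·4 = 57.5000; (r_i+r_j)·cross = 32.5·57.5000 = 1868.7500
edge 2: (17.5,8.5)→(17.5,19.5)  cross = 17.5·19.5 − 17.5·8.5 = 192.5000; (r_i+r_j)·cross = 35·192.5000 = 6737.5000
edge 3: (17.5,19.5)→(14.5,34.5)  cross = 17.5·34.5 − 14.5·19.5 = 321.0000; (r_i+r_j)·cross = 32·321.0000 = 10272.0000
edge 4: (14.5,34.5)→(3,27.5)  cross = 14.5·27.5 − 3·34.5 = 295.2500; (r_i+r_j)·cross = 17.5·295.2500 = 5166.8750
edge 5: (3,27.5)→(0.5,19.5)  cross = 3·19.5 − 0.5·27.5 = 44.7500; (r_i+r_j)·cross = 3.5·44.7500 = 156.6250
Σcross = 620.5000 → A = |Σcross|/2 = 310.2500 mm²
Σ(r_i+r_j)·cross = 19699.0000 → first moment M = |Σ|/6 = 3283.1667
R_c = M/A = 3283.1667/310.2500 = 10.5823 mm
θ = 107° = 1.867502 rad
V = θ·R_c·A = 1.867502·10.5823·310.2500 = 6131.321 mm³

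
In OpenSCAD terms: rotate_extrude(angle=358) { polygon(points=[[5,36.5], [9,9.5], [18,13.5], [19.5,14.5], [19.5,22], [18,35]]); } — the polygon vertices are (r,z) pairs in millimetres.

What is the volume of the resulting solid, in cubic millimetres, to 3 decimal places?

Profile (r,z), 6 vertices: (5,36.5) (9,9.5) (18,13.5) (19.5,14.5) (19.5,22) (18,35)
edge 0: (5,36.5)→(9,9.5)  cross = 5·9.5 − 9·36.5 = -281.0000; (r_i+r_j)·cross = 14·-281.0000 = -3934.0000
edge 1: (9,9.5)→(18,13.5)  cross = 9·13.5 − 18·9.5 = -49.5000; (r_i+r_j)·cross = 27·-49.5000 = -1336.5000
edge 2: (18,13.5)→(19.5,14.5)  cross = 18·14.5 − 19.5·13.5 = -2.2500; (r_i+r_j)·cross = 37.5·-2.2500 = -84.3750
edge 3: (19.5,14.5)→(19.5,22)  cross = 19.5·22 − 19.5·14.5 = 146.2500; (r_i+r_j)·cross = 39·146.2500 = 5703.7500
edge 4: (19.5,22)→(18,35)  cross = 19.5·35 − 18·22 = 286.5000; (r_i+r_j)·cross = 37.5·286.5000 = 10743.7500
edge 5: (18,35)→(5,36.5)  cross = 18·36.5 − 5·35 = 482.0000; (r_i+r_j)·cross = 23·482.0000 = 11086.0000
Σcross = 582.0000 → A = |Σcross|/2 = 291.0000 mm²
Σ(r_i+r_j)·cross = 22178.6250 → first moment M = |Σ|/6 = 3696.4375
R_c = M/A = 3696.4375/291.0000 = 12.7025 mm
θ = 358° = 6.248279 rad
V = θ·R_c·A = 6.248279·12.7025·291.0000 = 23096.372 mm³

Volume = 23096.372 mm³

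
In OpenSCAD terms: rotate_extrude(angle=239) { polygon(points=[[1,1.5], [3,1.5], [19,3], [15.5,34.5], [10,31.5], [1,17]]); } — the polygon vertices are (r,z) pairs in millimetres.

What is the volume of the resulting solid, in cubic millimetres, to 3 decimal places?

Volume = 17877.568 mm³

Profile (r,z), 6 vertices: (1,1.5) (3,1.5) (19,3) (15.5,34.5) (10,31.5) (1,17)
edge 0: (1,1.5)→(3,1.5)  cross = 1·1.5 − 3·1.5 = -3.0000; (r_i+r_j)·cross = 4·-3.0000 = -12.0000
edge 1: (3,1.5)→(19,3)  cross = 3·3 − 19·1.5 = -19.5000; (r_i+r_j)·cross = 22·-19.5000 = -429.0000
edge 2: (19,3)→(15.5,34.5)  cross = 19·34.5 − 15.5·3 = 609.0000; (r_i+r_j)·cross = 34.5·609.0000 = 21010.5000
edge 3: (15.5,34.5)→(10,31.5)  cross = 15.5·31.5 − 10·34.5 = 143.2500; (r_i+r_j)·cross = 25.5·143.2500 = 3652.8750
edge 4: (10,31.5)→(1,17)  cross = 10·17 − 1·31.5 = 138.5000; (r_i+r_j)·cross = 11·138.5000 = 1523.5000
edge 5: (1,17)→(1,1.5)  cross = 1·1.5 − 1·17 = -15.5000; (r_i+r_j)·cross = 2·-15.5000 = -31.0000
Σcross = 852.7500 → A = |Σcross|/2 = 426.3750 mm²
Σ(r_i+r_j)·cross = 25714.8750 → first moment M = |Σ|/6 = 4285.8125
R_c = M/A = 4285.8125/426.3750 = 10.0517 mm
θ = 239° = 4.171337 rad
V = θ·R_c·A = 4.171337·10.0517·426.3750 = 17877.568 mm³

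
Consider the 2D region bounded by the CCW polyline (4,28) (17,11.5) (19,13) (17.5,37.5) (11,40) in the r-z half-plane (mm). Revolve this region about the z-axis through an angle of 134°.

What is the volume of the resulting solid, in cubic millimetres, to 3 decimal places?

Volume = 7474.714 mm³

Profile (r,z), 5 vertices: (4,28) (17,11.5) (19,13) (17.5,37.5) (11,40)
edge 0: (4,28)→(17,11.5)  cross = 4·11.5 − 17·28 = -430.0000; (r_i+r_j)·cross = 21·-430.0000 = -9030.0000
edge 1: (17,11.5)→(19,13)  cross = 17·13 − 19·11.5 = 2.5000; (r_i+r_j)·cross = 36·2.5000 = 90.0000
edge 2: (19,13)→(17.5,37.5)  cross = 19·37.5 − 17.5·13 = 485.0000; (r_i+r_j)·cross = 36.5·485.0000 = 17702.5000
edge 3: (17.5,37.5)→(11,40)  cross = 17.5·40 − 11·37.5 = 287.5000; (r_i+r_j)·cross = 28.5·287.5000 = 8193.7500
edge 4: (11,40)→(4,28)  cross = 11·28 − 4·40 = 148.0000; (r_i+r_j)·cross = 15·148.0000 = 2220.0000
Σcross = 493.0000 → A = |Σcross|/2 = 246.5000 mm²
Σ(r_i+r_j)·cross = 19176.2500 → first moment M = |Σ|/6 = 3196.0417
R_c = M/A = 3196.0417/246.5000 = 12.9657 mm
θ = 134° = 2.338741 rad
V = θ·R_c·A = 2.338741·12.9657·246.5000 = 7474.714 mm³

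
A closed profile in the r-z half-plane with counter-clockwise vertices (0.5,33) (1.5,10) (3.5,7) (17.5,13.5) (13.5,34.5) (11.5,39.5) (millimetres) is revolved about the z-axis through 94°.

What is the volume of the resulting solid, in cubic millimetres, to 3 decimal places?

Profile (r,z), 6 vertices: (0.5,33) (1.5,10) (3.5,7) (17.5,13.5) (13.5,34.5) (11.5,39.5)
edge 0: (0.5,33)→(1.5,10)  cross = 0.5·10 − 1.5·33 = -44.5000; (r_i+r_j)·cross = 2·-44.5000 = -89.0000
edge 1: (1.5,10)→(3.5,7)  cross = 1.5·7 − 3.5·10 = -24.5000; (r_i+r_j)·cross = 5·-24.5000 = -122.5000
edge 2: (3.5,7)→(17.5,13.5)  cross = 3.5·13.5 − 17.5·7 = -75.2500; (r_i+r_j)·cross = 21·-75.2500 = -1580.2500
edge 3: (17.5,13.5)→(13.5,34.5)  cross = 17.5·34.5 − 13.5·13.5 = 421.5000; (r_i+r_j)·cross = 31·421.5000 = 13066.5000
edge 4: (13.5,34.5)→(11.5,39.5)  cross = 13.5·39.5 − 11.5·34.5 = 136.5000; (r_i+r_j)·cross = 25·136.5000 = 3412.5000
edge 5: (11.5,39.5)→(0.5,33)  cross = 11.5·33 − 0.5·39.5 = 359.7500; (r_i+r_j)·cross = 12·359.7500 = 4317.0000
Σcross = 773.5000 → A = |Σcross|/2 = 386.7500 mm²
Σ(r_i+r_j)·cross = 19004.2500 → first moment M = |Σ|/6 = 3167.3750
R_c = M/A = 3167.3750/386.7500 = 8.1897 mm
θ = 94° = 1.640609 rad
V = θ·R_c·A = 1.640609·8.1897·386.7500 = 5196.426 mm³

Volume = 5196.426 mm³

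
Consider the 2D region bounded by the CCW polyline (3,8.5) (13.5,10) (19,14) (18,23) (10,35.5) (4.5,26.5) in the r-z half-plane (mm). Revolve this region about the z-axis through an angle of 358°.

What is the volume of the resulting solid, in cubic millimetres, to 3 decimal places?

Profile (r,z), 6 vertices: (3,8.5) (13.5,10) (19,14) (18,23) (10,35.5) (4.5,26.5)
edge 0: (3,8.5)→(13.5,10)  cross = 3·10 − 13.5·8.5 = -84.7500; (r_i+r_j)·cross = 16.5·-84.7500 = -1398.3750
edge 1: (13.5,10)→(19,14)  cross = 13.5·14 − 19·10 = -1.0000; (r_i+r_j)·cross = 32.5·-1.0000 = -32.5000
edge 2: (19,14)→(18,23)  cross = 19·23 − 18·14 = 185.0000; (r_i+r_j)·cross = 37·185.0000 = 6845.0000
edge 3: (18,23)→(10,35.5)  cross = 18·35.5 − 10·23 = 409.0000; (r_i+r_j)·cross = 28·409.0000 = 11452.0000
edge 4: (10,35.5)→(4.5,26.5)  cross = 10·26.5 − 4.5·35.5 = 105.2500; (r_i+r_j)·cross = 14.5·105.2500 = 1526.1250
edge 5: (4.5,26.5)→(3,8.5)  cross = 4.5·8.5 − 3·26.5 = -41.2500; (r_i+r_j)·cross = 7.5·-41.2500 = -309.3750
Σcross = 572.2500 → A = |Σcross|/2 = 286.1250 mm²
Σ(r_i+r_j)·cross = 18082.8750 → first moment M = |Σ|/6 = 3013.8125
R_c = M/A = 3013.8125/286.1250 = 10.5332 mm
θ = 358° = 6.248279 rad
V = θ·R_c·A = 6.248279·10.5332·286.1250 = 18831.141 mm³

Volume = 18831.141 mm³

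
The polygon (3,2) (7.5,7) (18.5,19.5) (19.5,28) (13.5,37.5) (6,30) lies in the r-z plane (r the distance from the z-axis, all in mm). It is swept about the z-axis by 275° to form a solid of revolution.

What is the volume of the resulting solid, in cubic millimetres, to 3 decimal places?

Profile (r,z), 6 vertices: (3,2) (7.5,7) (18.5,19.5) (19.5,28) (13.5,37.5) (6,30)
edge 0: (3,2)→(7.5,7)  cross = 3·7 − 7.5·2 = 6.0000; (r_i+r_j)·cross = 10.5·6.0000 = 63.0000
edge 1: (7.5,7)→(18.5,19.5)  cross = 7.5·19.5 − 18.5·7 = 16.7500; (r_i+r_j)·cross = 26·16.7500 = 435.5000
edge 2: (18.5,19.5)→(19.5,28)  cross = 18.5·28 − 19.5·19.5 = 137.7500; (r_i+r_j)·cross = 38·137.7500 = 5234.5000
edge 3: (19.5,28)→(13.5,37.5)  cross = 19.5·37.5 − 13.5·28 = 353.2500; (r_i+r_j)·cross = 33·353.2500 = 11657.2500
edge 4: (13.5,37.5)→(6,30)  cross = 13.5·30 − 6·37.5 = 180.0000; (r_i+r_j)·cross = 19.5·180.0000 = 3510.0000
edge 5: (6,30)→(3,2)  cross = 6·2 − 3·30 = -78.0000; (r_i+r_j)·cross = 9·-78.0000 = -702.0000
Σcross = 615.7500 → A = |Σcross|/2 = 307.8750 mm²
Σ(r_i+r_j)·cross = 20198.2500 → first moment M = |Σ|/6 = 3366.3750
R_c = M/A = 3366.3750/307.8750 = 10.9342 mm
θ = 275° = 4.799655 rad
V = θ·R_c·A = 4.799655·10.9342·307.8750 = 16157.440 mm³

Volume = 16157.440 mm³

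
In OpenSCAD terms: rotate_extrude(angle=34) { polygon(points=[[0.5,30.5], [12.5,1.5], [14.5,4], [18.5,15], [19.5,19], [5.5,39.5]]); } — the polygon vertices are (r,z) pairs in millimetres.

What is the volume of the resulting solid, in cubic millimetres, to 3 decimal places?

Volume = 2010.232 mm³

Profile (r,z), 6 vertices: (0.5,30.5) (12.5,1.5) (14.5,4) (18.5,15) (19.5,19) (5.5,39.5)
edge 0: (0.5,30.5)→(12.5,1.5)  cross = 0.5·1.5 − 12.5·30.5 = -380.5000; (r_i+r_j)·cross = 13·-380.5000 = -4946.5000
edge 1: (12.5,1.5)→(14.5,4)  cross = 12.5·4 − 14.5·1.5 = 28.2500; (r_i+r_j)·cross = 27·28.2500 = 762.7500
edge 2: (14.5,4)→(18.5,15)  cross = 14.5·15 − 18.5·4 = 143.5000; (r_i+r_j)·cross = 33·143.5000 = 4735.5000
edge 3: (18.5,15)→(19.5,19)  cross = 18.5·19 − 19.5·15 = 59.0000; (r_i+r_j)·cross = 38·59.0000 = 2242.0000
edge 4: (19.5,19)→(5.5,39.5)  cross = 19.5·39.5 − 5.5·19 = 665.7500; (r_i+r_j)·cross = 25·665.7500 = 16643.7500
edge 5: (5.5,39.5)→(0.5,30.5)  cross = 5.5·30.5 − 0.5·39.5 = 148.0000; (r_i+r_j)·cross = 6·148.0000 = 888.0000
Σcross = 664.0000 → A = |Σcross|/2 = 332.0000 mm²
Σ(r_i+r_j)·cross = 20325.5000 → first moment M = |Σ|/6 = 3387.5833
R_c = M/A = 3387.5833/332.0000 = 10.2036 mm
θ = 34° = 0.593412 rad
V = θ·R_c·A = 0.593412·10.2036·332.0000 = 2010.232 mm³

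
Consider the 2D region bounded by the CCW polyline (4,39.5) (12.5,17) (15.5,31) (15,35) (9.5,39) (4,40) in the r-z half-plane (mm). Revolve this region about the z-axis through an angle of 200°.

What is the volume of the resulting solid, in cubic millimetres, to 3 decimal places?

Volume = 4657.193 mm³

Profile (r,z), 6 vertices: (4,39.5) (12.5,17) (15.5,31) (15,35) (9.5,39) (4,40)
edge 0: (4,39.5)→(12.5,17)  cross = 4·17 − 12.5·39.5 = -425.7500; (r_i+r_j)·cross = 16.5·-425.7500 = -7024.8750
edge 1: (12.5,17)→(15.5,31)  cross = 12.5·31 − 15.5·17 = 124.0000; (r_i+r_j)·cross = 28·124.0000 = 3472.0000
edge 2: (15.5,31)→(15,35)  cross = 15.5·35 − 15·31 = 77.5000; (r_i+r_j)·cross = 30.5·77.5000 = 2363.7500
edge 3: (15,35)→(9.5,39)  cross = 15·39 − 9.5·35 = 252.5000; (r_i+r_j)·cross = 24.5·252.5000 = 6186.2500
edge 4: (9.5,39)→(4,40)  cross = 9.5·40 − 4·39 = 224.0000; (r_i+r_j)·cross = 13.5·224.0000 = 3024.0000
edge 5: (4,40)→(4,39.5)  cross = 4·39.5 − 4·40 = -2.0000; (r_i+r_j)·cross = 8·-2.0000 = -16.0000
Σcross = 250.2500 → A = |Σcross|/2 = 125.1250 mm²
Σ(r_i+r_j)·cross = 8005.1250 → first moment M = |Σ|/6 = 1334.1875
R_c = M/A = 1334.1875/125.1250 = 10.6628 mm
θ = 200° = 3.490659 rad
V = θ·R_c·A = 3.490659·10.6628·125.1250 = 4657.193 mm³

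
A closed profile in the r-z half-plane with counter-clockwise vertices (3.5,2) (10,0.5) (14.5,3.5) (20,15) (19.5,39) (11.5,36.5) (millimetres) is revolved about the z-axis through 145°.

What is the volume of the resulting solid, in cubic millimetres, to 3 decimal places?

Profile (r,z), 6 vertices: (3.5,2) (10,0.5) (14.5,3.5) (20,15) (19.5,39) (11.5,36.5)
edge 0: (3.5,2)→(10,0.5)  cross = 3.5·0.5 − 10·2 = -18.2500; (r_i+r_j)·cross = 13.5·-18.2500 = -246.3750
edge 1: (10,0.5)→(14.5,3.5)  cross = 10·3.5 − 14.5·0.5 = 27.7500; (r_i+r_j)·cross = 24.5·27.7500 = 679.8750
edge 2: (14.5,3.5)→(20,15)  cross = 14.5·15 − 20·3.5 = 147.5000; (r_i+r_j)·cross = 34.5·147.5000 = 5088.7500
edge 3: (20,15)→(19.5,39)  cross = 20·39 − 19.5·15 = 487.5000; (r_i+r_j)·cross = 39.5·487.5000 = 19256.2500
edge 4: (19.5,39)→(11.5,36.5)  cross = 19.5·36.5 − 11.5·39 = 263.2500; (r_i+r_j)·cross = 31·263.2500 = 8160.7500
edge 5: (11.5,36.5)→(3.5,2)  cross = 11.5·2 − 3.5·36.5 = -104.7500; (r_i+r_j)·cross = 15·-104.7500 = -1571.2500
Σcross = 803.0000 → A = |Σcross|/2 = 401.5000 mm²
Σ(r_i+r_j)·cross = 31368.0000 → first moment M = |Σ|/6 = 5228.0000
R_c = M/A = 5228.0000/401.5000 = 13.0212 mm
θ = 145° = 2.530727 rad
V = θ·R_c·A = 2.530727·13.0212·401.5000 = 13230.643 mm³

Volume = 13230.643 mm³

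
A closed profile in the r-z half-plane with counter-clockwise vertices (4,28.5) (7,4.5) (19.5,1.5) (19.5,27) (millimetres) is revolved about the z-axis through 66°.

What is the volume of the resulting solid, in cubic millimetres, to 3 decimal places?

Profile (r,z), 4 vertices: (4,28.5) (7,4.5) (19.5,1.5) (19.5,27)
edge 0: (4,28.5)→(7,4.5)  cross = 4·4.5 − 7·28.5 = -181.5000; (r_i+r_j)·cross = 11·-181.5000 = -1996.5000
edge 1: (7,4.5)→(19.5,1.5)  cross = 7·1.5 − 19.5·4.5 = -77.2500; (r_i+r_j)·cross = 26.5·-77.2500 = -2047.1250
edge 2: (19.5,1.5)→(19.5,27)  cross = 19.5·27 − 19.5·1.5 = 497.2500; (r_i+r_j)·cross = 39·497.2500 = 19392.7500
edge 3: (19.5,27)→(4,28.5)  cross = 19.5·28.5 − 4·27 = 447.7500; (r_i+r_j)·cross = 23.5·447.7500 = 10522.1250
Σcross = 686.2500 → A = |Σcross|/2 = 343.1250 mm²
Σ(r_i+r_j)·cross = 25871.2500 → first moment M = |Σ|/6 = 4311.8750
R_c = M/A = 4311.8750/343.1250 = 12.5665 mm
θ = 66° = 1.151917 rad
V = θ·R_c·A = 1.151917·12.5665·343.1250 = 4966.923 mm³

Volume = 4966.923 mm³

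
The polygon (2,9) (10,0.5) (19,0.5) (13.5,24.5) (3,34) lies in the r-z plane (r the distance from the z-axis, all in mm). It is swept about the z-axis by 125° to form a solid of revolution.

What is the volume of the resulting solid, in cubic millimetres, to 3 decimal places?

Volume = 7223.709 mm³

Profile (r,z), 5 vertices: (2,9) (10,0.5) (19,0.5) (13.5,24.5) (3,34)
edge 0: (2,9)→(10,0.5)  cross = 2·0.5 − 10·9 = -89.0000; (r_i+r_j)·cross = 12·-89.0000 = -1068.0000
edge 1: (10,0.5)→(19,0.5)  cross = 10·0.5 − 19·0.5 = -4.5000; (r_i+r_j)·cross = 29·-4.5000 = -130.5000
edge 2: (19,0.5)→(13.5,24.5)  cross = 19·24.5 − 13.5·0.5 = 458.7500; (r_i+r_j)·cross = 32.5·458.7500 = 14909.3750
edge 3: (13.5,24.5)→(3,34)  cross = 13.5·34 − 3·24.5 = 385.5000; (r_i+r_j)·cross = 16.5·385.5000 = 6360.7500
edge 4: (3,34)→(2,9)  cross = 3·9 − 2·34 = -41.0000; (r_i+r_j)·cross = 5·-41.0000 = -205.0000
Σcross = 709.7500 → A = |Σcross|/2 = 354.8750 mm²
Σ(r_i+r_j)·cross = 19866.6250 → first moment M = |Σ|/6 = 3311.1042
R_c = M/A = 3311.1042/354.8750 = 9.3303 mm
θ = 125° = 2.181662 rad
V = θ·R_c·A = 2.181662·9.3303·354.8750 = 7223.709 mm³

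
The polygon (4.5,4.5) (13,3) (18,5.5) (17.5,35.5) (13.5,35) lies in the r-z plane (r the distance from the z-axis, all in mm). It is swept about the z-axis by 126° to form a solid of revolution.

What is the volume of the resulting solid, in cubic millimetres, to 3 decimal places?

Profile (r,z), 5 vertices: (4.5,4.5) (13,3) (18,5.5) (17.5,35.5) (13.5,35)
edge 0: (4.5,4.5)→(13,3)  cross = 4.5·3 − 13·4.5 = -45.0000; (r_i+r_j)·cross = 17.5·-45.0000 = -787.5000
edge 1: (13,3)→(18,5.5)  cross = 13·5.5 − 18·3 = 17.5000; (r_i+r_j)·cross = 31·17.5000 = 542.5000
edge 2: (18,5.5)→(17.5,35.5)  cross = 18·35.5 − 17.5·5.5 = 542.7500; (r_i+r_j)·cross = 35.5·542.7500 = 19267.6250
edge 3: (17.5,35.5)→(13.5,35)  cross = 17.5·35 − 13.5·35.5 = 133.2500; (r_i+r_j)·cross = 31·133.2500 = 4130.7500
edge 4: (13.5,35)→(4.5,4.5)  cross = 13.5·4.5 − 4.5·35 = -96.7500; (r_i+r_j)·cross = 18·-96.7500 = -1741.5000
Σcross = 551.7500 → A = |Σcross|/2 = 275.8750 mm²
Σ(r_i+r_j)·cross = 21411.8750 → first moment M = |Σ|/6 = 3568.6458
R_c = M/A = 3568.6458/275.8750 = 12.9357 mm
θ = 126° = 2.199115 rad
V = θ·R_c·A = 2.199115·12.9357·275.8750 = 7847.862 mm³

Volume = 7847.862 mm³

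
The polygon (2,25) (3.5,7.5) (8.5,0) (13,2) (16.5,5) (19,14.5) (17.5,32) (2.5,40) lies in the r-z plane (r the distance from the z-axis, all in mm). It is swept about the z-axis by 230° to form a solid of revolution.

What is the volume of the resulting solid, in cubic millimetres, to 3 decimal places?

Volume = 20417.851 mm³

Profile (r,z), 8 vertices: (2,25) (3.5,7.5) (8.5,0) (13,2) (16.5,5) (19,14.5) (17.5,32) (2.5,40)
edge 0: (2,25)→(3.5,7.5)  cross = 2·7.5 − 3.5·25 = -72.5000; (r_i+r_j)·cross = 5.5·-72.5000 = -398.7500
edge 1: (3.5,7.5)→(8.5,0)  cross = 3.5·0 − 8.5·7.5 = -63.7500; (r_i+r_j)·cross = 12·-63.7500 = -765.0000
edge 2: (8.5,0)→(13,2)  cross = 8.5·2 − 13·0 = 17.0000; (r_i+r_j)·cross = 21.5·17.0000 = 365.5000
edge 3: (13,2)→(16.5,5)  cross = 13·5 − 16.5·2 = 32.0000; (r_i+r_j)·cross = 29.5·32.0000 = 944.0000
edge 4: (16.5,5)→(19,14.5)  cross = 16.5·14.5 − 19·5 = 144.2500; (r_i+r_j)·cross = 35.5·144.2500 = 5120.8750
edge 5: (19,14.5)→(17.5,32)  cross = 19·32 − 17.5·14.5 = 354.2500; (r_i+r_j)·cross = 36.5·354.2500 = 12930.1250
edge 6: (17.5,32)→(2.5,40)  cross = 17.5·40 − 2.5·32 = 620.0000; (r_i+r_j)·cross = 20·620.0000 = 12400.0000
edge 7: (2.5,40)→(2,25)  cross = 2.5·25 − 2·40 = -17.5000; (r_i+r_j)·cross = 4.5·-17.5000 = -78.7500
Σcross = 1013.7500 → A = |Σcross|/2 = 506.8750 mm²
Σ(r_i+r_j)·cross = 30518.0000 → first moment M = |Σ|/6 = 5086.3333
R_c = M/A = 5086.3333/506.8750 = 10.0347 mm
θ = 230° = 4.014257 rad
V = θ·R_c·A = 4.014257·10.0347·506.8750 = 20417.851 mm³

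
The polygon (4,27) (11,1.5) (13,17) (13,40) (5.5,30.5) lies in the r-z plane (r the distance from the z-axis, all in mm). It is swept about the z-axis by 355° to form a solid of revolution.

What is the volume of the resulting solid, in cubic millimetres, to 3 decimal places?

Profile (r,z), 5 vertices: (4,27) (11,1.5) (13,17) (13,40) (5.5,30.5)
edge 0: (4,27)→(11,1.5)  cross = 4·1.5 − 11·27 = -291.0000; (r_i+r_j)·cross = 15·-291.0000 = -4365.0000
edge 1: (11,1.5)→(13,17)  cross = 11·17 − 13·1.5 = 167.5000; (r_i+r_j)·cross = 24·167.5000 = 4020.0000
edge 2: (13,17)→(13,40)  cross = 13·40 − 13·17 = 299.0000; (r_i+r_j)·cross = 26·299.0000 = 7774.0000
edge 3: (13,40)→(5.5,30.5)  cross = 13·30.5 − 5.5·40 = 176.5000; (r_i+r_j)·cross = 18.5·176.5000 = 3265.2500
edge 4: (5.5,30.5)→(4,27)  cross = 5.5·27 − 4·30.5 = 26.5000; (r_i+r_j)·cross = 9.5·26.5000 = 251.7500
Σcross = 378.5000 → A = |Σcross|/2 = 189.2500 mm²
Σ(r_i+r_j)·cross = 10946.0000 → first moment M = |Σ|/6 = 1824.3333
R_c = M/A = 1824.3333/189.2500 = 9.6398 mm
θ = 355° = 6.195919 rad
V = θ·R_c·A = 6.195919·9.6398·189.2500 = 11303.421 mm³

Volume = 11303.421 mm³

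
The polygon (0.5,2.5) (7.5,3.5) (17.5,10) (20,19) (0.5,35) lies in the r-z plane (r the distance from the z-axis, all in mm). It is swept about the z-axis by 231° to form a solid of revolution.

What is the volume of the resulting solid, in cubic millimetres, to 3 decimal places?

Volume = 12979.084 mm³

Profile (r,z), 5 vertices: (0.5,2.5) (7.5,3.5) (17.5,10) (20,19) (0.5,35)
edge 0: (0.5,2.5)→(7.5,3.5)  cross = 0.5·3.5 − 7.5·2.5 = -17.0000; (r_i+r_j)·cross = 8·-17.0000 = -136.0000
edge 1: (7.5,3.5)→(17.5,10)  cross = 7.5·10 − 17.5·3.5 = 13.7500; (r_i+r_j)·cross = 25·13.7500 = 343.7500
edge 2: (17.5,10)→(20,19)  cross = 17.5·19 − 20·10 = 132.5000; (r_i+r_j)·cross = 37.5·132.5000 = 4968.7500
edge 3: (20,19)→(0.5,35)  cross = 20·35 − 0.5·19 = 690.5000; (r_i+r_j)·cross = 20.5·690.5000 = 14155.2500
edge 4: (0.5,35)→(0.5,2.5)  cross = 0.5·2.5 − 0.5·35 = -16.2500; (r_i+r_j)·cross = 1·-16.2500 = -16.2500
Σcross = 803.5000 → A = |Σcross|/2 = 401.7500 mm²
Σ(r_i+r_j)·cross = 19315.5000 → first moment M = |Σ|/6 = 3219.2500
R_c = M/A = 3219.2500/401.7500 = 8.0131 mm
θ = 231° = 4.031711 rad
V = θ·R_c·A = 4.031711·8.0131·401.7500 = 12979.084 mm³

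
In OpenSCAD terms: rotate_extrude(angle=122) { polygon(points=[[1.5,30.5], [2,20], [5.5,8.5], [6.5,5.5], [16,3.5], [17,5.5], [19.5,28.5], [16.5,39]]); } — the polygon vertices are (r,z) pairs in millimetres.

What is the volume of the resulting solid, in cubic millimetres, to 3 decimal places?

Profile (r,z), 8 vertices: (1.5,30.5) (2,20) (5.5,8.5) (6.5,5.5) (16,3.5) (17,5.5) (19.5,28.5) (16.5,39)
edge 0: (1.5,30.5)→(2,20)  cross = 1.5·20 − 2·30.5 = -31.0000; (r_i+r_j)·cross = 3.5·-31.0000 = -108.5000
edge 1: (2,20)→(5.5,8.5)  cross = 2·8.5 − 5.5·20 = -93.0000; (r_i+r_j)·cross = 7.5·-93.0000 = -697.5000
edge 2: (5.5,8.5)→(6.5,5.5)  cross = 5.5·5.5 − 6.5·8.5 = -25.0000; (r_i+r_j)·cross = 12·-25.0000 = -300.0000
edge 3: (6.5,5.5)→(16,3.5)  cross = 6.5·3.5 − 16·5.5 = -65.2500; (r_i+r_j)·cross = 22.5·-65.2500 = -1468.1250
edge 4: (16,3.5)→(17,5.5)  cross = 16·5.5 − 17·3.5 = 28.5000; (r_i+r_j)·cross = 33·28.5000 = 940.5000
edge 5: (17,5.5)→(19.5,28.5)  cross = 17·28.5 − 19.5·5.5 = 377.2500; (r_i+r_j)·cross = 36.5·377.2500 = 13769.6250
edge 6: (19.5,28.5)→(16.5,39)  cross = 19.5·39 − 16.5·28.5 = 290.2500; (r_i+r_j)·cross = 36·290.2500 = 10449.0000
edge 7: (16.5,39)→(1.5,30.5)  cross = 16.5·30.5 − 1.5·39 = 444.7500; (r_i+r_j)·cross = 18·444.7500 = 8005.5000
Σcross = 926.5000 → A = |Σcross|/2 = 463.2500 mm²
Σ(r_i+r_j)·cross = 30590.5000 → first moment M = |Σ|/6 = 5098.4167
R_c = M/A = 5098.4167/463.2500 = 11.0058 mm
θ = 122° = 2.129302 rad
V = θ·R_c·A = 2.129302·11.0058·463.2500 = 10856.067 mm³

Volume = 10856.067 mm³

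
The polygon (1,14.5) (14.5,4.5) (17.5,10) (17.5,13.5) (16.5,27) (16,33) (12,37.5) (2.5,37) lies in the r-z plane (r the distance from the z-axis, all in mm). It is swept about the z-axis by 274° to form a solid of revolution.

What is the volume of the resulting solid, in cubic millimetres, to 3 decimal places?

Profile (r,z), 8 vertices: (1,14.5) (14.5,4.5) (17.5,10) (17.5,13.5) (16.5,27) (16,33) (12,37.5) (2.5,37)
edge 0: (1,14.5)→(14.5,4.5)  cross = 1·4.5 − 14.5·14.5 = -205.7500; (r_i+r_j)·cross = 15.5·-205.7500 = -3189.1250
edge 1: (14.5,4.5)→(17.5,10)  cross = 14.5·10 − 17.5·4.5 = 66.2500; (r_i+r_j)·cross = 32·66.2500 = 2120.0000
edge 2: (17.5,10)→(17.5,13.5)  cross = 17.5·13.5 − 17.5·10 = 61.2500; (r_i+r_j)·cross = 35·61.2500 = 2143.7500
edge 3: (17.5,13.5)→(16.5,27)  cross = 17.5·27 − 16.5·13.5 = 249.7500; (r_i+r_j)·cross = 34·249.7500 = 8491.5000
edge 4: (16.5,27)→(16,33)  cross = 16.5·33 − 16·27 = 112.5000; (r_i+r_j)·cross = 32.5·112.5000 = 3656.2500
edge 5: (16,33)→(12,37.5)  cross = 16·37.5 − 12·33 = 204.0000; (r_i+r_j)·cross = 28·204.0000 = 5712.0000
edge 6: (12,37.5)→(2.5,37)  cross = 12·37 − 2.5·37.5 = 350.2500; (r_i+r_j)·cross = 14.5·350.2500 = 5078.6250
edge 7: (2.5,37)→(1,14.5)  cross = 2.5·14.5 − 1·37 = -0.7500; (r_i+r_j)·cross = 3.5·-0.7500 = -2.6250
Σcross = 837.5000 → A = |Σcross|/2 = 418.7500 mm²
Σ(r_i+r_j)·cross = 24010.3750 → first moment M = |Σ|/6 = 4001.7292
R_c = M/A = 4001.7292/418.7500 = 9.5564 mm
θ = 274° = 4.782202 rad
V = θ·R_c·A = 4.782202·9.5564·418.7500 = 19137.078 mm³

Volume = 19137.078 mm³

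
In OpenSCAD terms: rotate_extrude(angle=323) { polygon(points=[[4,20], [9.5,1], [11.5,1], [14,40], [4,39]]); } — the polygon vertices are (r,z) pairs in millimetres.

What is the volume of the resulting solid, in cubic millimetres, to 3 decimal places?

Volume = 14243.865 mm³

Profile (r,z), 5 vertices: (4,20) (9.5,1) (11.5,1) (14,40) (4,39)
edge 0: (4,20)→(9.5,1)  cross = 4·1 − 9.5·20 = -186.0000; (r_i+r_j)·cross = 13.5·-186.0000 = -2511.0000
edge 1: (9.5,1)→(11.5,1)  cross = 9.5·1 − 11.5·1 = -2.0000; (r_i+r_j)·cross = 21·-2.0000 = -42.0000
edge 2: (11.5,1)→(14,40)  cross = 11.5·40 − 14·1 = 446.0000; (r_i+r_j)·cross = 25.5·446.0000 = 11373.0000
edge 3: (14,40)→(4,39)  cross = 14·39 − 4·40 = 386.0000; (r_i+r_j)·cross = 18·386.0000 = 6948.0000
edge 4: (4,39)→(4,20)  cross = 4·20 − 4·39 = -76.0000; (r_i+r_j)·cross = 8·-76.0000 = -608.0000
Σcross = 568.0000 → A = |Σcross|/2 = 284.0000 mm²
Σ(r_i+r_j)·cross = 15160.0000 → first moment M = |Σ|/6 = 2526.6667
R_c = M/A = 2526.6667/284.0000 = 8.8967 mm
θ = 323° = 5.637413 rad
V = θ·R_c·A = 5.637413·8.8967·284.0000 = 14243.865 mm³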